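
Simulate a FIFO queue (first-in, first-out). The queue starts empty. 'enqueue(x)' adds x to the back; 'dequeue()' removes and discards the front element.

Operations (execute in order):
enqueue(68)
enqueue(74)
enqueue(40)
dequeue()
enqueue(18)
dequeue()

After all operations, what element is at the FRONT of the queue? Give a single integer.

enqueue(68): queue = [68]
enqueue(74): queue = [68, 74]
enqueue(40): queue = [68, 74, 40]
dequeue(): queue = [74, 40]
enqueue(18): queue = [74, 40, 18]
dequeue(): queue = [40, 18]

Answer: 40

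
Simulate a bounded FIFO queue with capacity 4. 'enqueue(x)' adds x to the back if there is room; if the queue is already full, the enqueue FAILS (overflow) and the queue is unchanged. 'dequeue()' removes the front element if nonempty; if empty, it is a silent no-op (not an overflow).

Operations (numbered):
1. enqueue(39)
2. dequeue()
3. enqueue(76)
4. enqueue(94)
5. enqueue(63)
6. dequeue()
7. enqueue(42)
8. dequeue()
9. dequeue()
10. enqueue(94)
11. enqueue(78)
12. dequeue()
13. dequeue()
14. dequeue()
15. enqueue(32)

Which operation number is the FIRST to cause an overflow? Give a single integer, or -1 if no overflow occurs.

Answer: -1

Derivation:
1. enqueue(39): size=1
2. dequeue(): size=0
3. enqueue(76): size=1
4. enqueue(94): size=2
5. enqueue(63): size=3
6. dequeue(): size=2
7. enqueue(42): size=3
8. dequeue(): size=2
9. dequeue(): size=1
10. enqueue(94): size=2
11. enqueue(78): size=3
12. dequeue(): size=2
13. dequeue(): size=1
14. dequeue(): size=0
15. enqueue(32): size=1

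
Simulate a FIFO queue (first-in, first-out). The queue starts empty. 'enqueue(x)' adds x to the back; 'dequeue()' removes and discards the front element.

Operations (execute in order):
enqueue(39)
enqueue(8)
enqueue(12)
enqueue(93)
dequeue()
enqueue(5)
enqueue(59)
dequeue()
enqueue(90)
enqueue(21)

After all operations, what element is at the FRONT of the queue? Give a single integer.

enqueue(39): queue = [39]
enqueue(8): queue = [39, 8]
enqueue(12): queue = [39, 8, 12]
enqueue(93): queue = [39, 8, 12, 93]
dequeue(): queue = [8, 12, 93]
enqueue(5): queue = [8, 12, 93, 5]
enqueue(59): queue = [8, 12, 93, 5, 59]
dequeue(): queue = [12, 93, 5, 59]
enqueue(90): queue = [12, 93, 5, 59, 90]
enqueue(21): queue = [12, 93, 5, 59, 90, 21]

Answer: 12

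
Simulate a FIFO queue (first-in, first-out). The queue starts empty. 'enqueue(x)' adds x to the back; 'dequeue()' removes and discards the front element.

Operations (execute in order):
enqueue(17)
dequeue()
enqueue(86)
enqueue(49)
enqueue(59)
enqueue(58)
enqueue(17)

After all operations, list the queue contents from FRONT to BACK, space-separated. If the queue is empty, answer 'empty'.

Answer: 86 49 59 58 17

Derivation:
enqueue(17): [17]
dequeue(): []
enqueue(86): [86]
enqueue(49): [86, 49]
enqueue(59): [86, 49, 59]
enqueue(58): [86, 49, 59, 58]
enqueue(17): [86, 49, 59, 58, 17]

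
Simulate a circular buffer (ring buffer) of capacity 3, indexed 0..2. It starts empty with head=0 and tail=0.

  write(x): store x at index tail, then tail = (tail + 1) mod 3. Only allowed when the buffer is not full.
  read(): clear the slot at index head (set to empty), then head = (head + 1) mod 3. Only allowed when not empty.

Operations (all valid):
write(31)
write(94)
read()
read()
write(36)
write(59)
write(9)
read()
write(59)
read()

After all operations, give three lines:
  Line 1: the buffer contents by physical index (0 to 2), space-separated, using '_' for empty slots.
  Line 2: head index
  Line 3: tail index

Answer: _ 9 59
1
0

Derivation:
write(31): buf=[31 _ _], head=0, tail=1, size=1
write(94): buf=[31 94 _], head=0, tail=2, size=2
read(): buf=[_ 94 _], head=1, tail=2, size=1
read(): buf=[_ _ _], head=2, tail=2, size=0
write(36): buf=[_ _ 36], head=2, tail=0, size=1
write(59): buf=[59 _ 36], head=2, tail=1, size=2
write(9): buf=[59 9 36], head=2, tail=2, size=3
read(): buf=[59 9 _], head=0, tail=2, size=2
write(59): buf=[59 9 59], head=0, tail=0, size=3
read(): buf=[_ 9 59], head=1, tail=0, size=2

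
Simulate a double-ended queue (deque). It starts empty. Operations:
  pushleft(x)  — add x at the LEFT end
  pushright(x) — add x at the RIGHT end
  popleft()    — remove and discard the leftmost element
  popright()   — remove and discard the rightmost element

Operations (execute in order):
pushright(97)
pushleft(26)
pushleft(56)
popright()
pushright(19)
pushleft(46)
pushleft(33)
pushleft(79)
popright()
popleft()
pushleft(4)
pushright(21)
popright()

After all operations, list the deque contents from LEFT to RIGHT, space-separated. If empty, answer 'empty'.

pushright(97): [97]
pushleft(26): [26, 97]
pushleft(56): [56, 26, 97]
popright(): [56, 26]
pushright(19): [56, 26, 19]
pushleft(46): [46, 56, 26, 19]
pushleft(33): [33, 46, 56, 26, 19]
pushleft(79): [79, 33, 46, 56, 26, 19]
popright(): [79, 33, 46, 56, 26]
popleft(): [33, 46, 56, 26]
pushleft(4): [4, 33, 46, 56, 26]
pushright(21): [4, 33, 46, 56, 26, 21]
popright(): [4, 33, 46, 56, 26]

Answer: 4 33 46 56 26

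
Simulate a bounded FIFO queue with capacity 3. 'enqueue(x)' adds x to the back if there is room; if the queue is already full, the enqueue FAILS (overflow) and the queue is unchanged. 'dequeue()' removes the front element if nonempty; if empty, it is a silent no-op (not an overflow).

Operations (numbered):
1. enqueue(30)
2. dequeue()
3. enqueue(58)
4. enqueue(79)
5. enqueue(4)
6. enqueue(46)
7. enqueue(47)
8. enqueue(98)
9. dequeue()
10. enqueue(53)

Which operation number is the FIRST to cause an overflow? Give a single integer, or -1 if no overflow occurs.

Answer: 6

Derivation:
1. enqueue(30): size=1
2. dequeue(): size=0
3. enqueue(58): size=1
4. enqueue(79): size=2
5. enqueue(4): size=3
6. enqueue(46): size=3=cap → OVERFLOW (fail)
7. enqueue(47): size=3=cap → OVERFLOW (fail)
8. enqueue(98): size=3=cap → OVERFLOW (fail)
9. dequeue(): size=2
10. enqueue(53): size=3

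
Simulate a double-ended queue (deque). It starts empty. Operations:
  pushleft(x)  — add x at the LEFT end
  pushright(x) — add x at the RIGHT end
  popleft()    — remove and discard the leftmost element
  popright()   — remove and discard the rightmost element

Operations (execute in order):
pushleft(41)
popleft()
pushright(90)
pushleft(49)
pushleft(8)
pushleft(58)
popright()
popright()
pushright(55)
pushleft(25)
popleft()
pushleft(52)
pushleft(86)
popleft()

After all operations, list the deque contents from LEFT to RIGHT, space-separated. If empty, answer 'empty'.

pushleft(41): [41]
popleft(): []
pushright(90): [90]
pushleft(49): [49, 90]
pushleft(8): [8, 49, 90]
pushleft(58): [58, 8, 49, 90]
popright(): [58, 8, 49]
popright(): [58, 8]
pushright(55): [58, 8, 55]
pushleft(25): [25, 58, 8, 55]
popleft(): [58, 8, 55]
pushleft(52): [52, 58, 8, 55]
pushleft(86): [86, 52, 58, 8, 55]
popleft(): [52, 58, 8, 55]

Answer: 52 58 8 55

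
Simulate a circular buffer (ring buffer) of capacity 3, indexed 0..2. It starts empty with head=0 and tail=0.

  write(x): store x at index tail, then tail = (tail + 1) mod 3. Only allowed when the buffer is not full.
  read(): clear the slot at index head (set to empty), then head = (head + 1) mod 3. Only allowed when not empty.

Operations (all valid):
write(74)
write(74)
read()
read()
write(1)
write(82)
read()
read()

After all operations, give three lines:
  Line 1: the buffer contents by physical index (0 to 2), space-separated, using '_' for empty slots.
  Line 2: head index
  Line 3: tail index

write(74): buf=[74 _ _], head=0, tail=1, size=1
write(74): buf=[74 74 _], head=0, tail=2, size=2
read(): buf=[_ 74 _], head=1, tail=2, size=1
read(): buf=[_ _ _], head=2, tail=2, size=0
write(1): buf=[_ _ 1], head=2, tail=0, size=1
write(82): buf=[82 _ 1], head=2, tail=1, size=2
read(): buf=[82 _ _], head=0, tail=1, size=1
read(): buf=[_ _ _], head=1, tail=1, size=0

Answer: _ _ _
1
1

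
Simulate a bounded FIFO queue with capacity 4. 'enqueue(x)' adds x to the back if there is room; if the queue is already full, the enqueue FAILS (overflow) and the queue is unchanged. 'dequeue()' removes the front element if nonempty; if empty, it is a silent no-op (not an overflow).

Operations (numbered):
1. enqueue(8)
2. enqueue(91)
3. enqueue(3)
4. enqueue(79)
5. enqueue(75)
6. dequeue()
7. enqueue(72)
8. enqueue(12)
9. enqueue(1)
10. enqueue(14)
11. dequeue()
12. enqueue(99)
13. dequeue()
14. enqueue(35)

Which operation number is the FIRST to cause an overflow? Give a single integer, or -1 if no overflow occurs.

1. enqueue(8): size=1
2. enqueue(91): size=2
3. enqueue(3): size=3
4. enqueue(79): size=4
5. enqueue(75): size=4=cap → OVERFLOW (fail)
6. dequeue(): size=3
7. enqueue(72): size=4
8. enqueue(12): size=4=cap → OVERFLOW (fail)
9. enqueue(1): size=4=cap → OVERFLOW (fail)
10. enqueue(14): size=4=cap → OVERFLOW (fail)
11. dequeue(): size=3
12. enqueue(99): size=4
13. dequeue(): size=3
14. enqueue(35): size=4

Answer: 5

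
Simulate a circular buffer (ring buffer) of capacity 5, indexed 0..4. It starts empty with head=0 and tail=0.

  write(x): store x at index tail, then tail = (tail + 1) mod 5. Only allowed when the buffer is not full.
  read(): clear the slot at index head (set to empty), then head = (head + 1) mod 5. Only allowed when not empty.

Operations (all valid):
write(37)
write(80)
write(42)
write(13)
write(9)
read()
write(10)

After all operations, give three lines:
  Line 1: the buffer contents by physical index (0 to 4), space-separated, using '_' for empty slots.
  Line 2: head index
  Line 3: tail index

write(37): buf=[37 _ _ _ _], head=0, tail=1, size=1
write(80): buf=[37 80 _ _ _], head=0, tail=2, size=2
write(42): buf=[37 80 42 _ _], head=0, tail=3, size=3
write(13): buf=[37 80 42 13 _], head=0, tail=4, size=4
write(9): buf=[37 80 42 13 9], head=0, tail=0, size=5
read(): buf=[_ 80 42 13 9], head=1, tail=0, size=4
write(10): buf=[10 80 42 13 9], head=1, tail=1, size=5

Answer: 10 80 42 13 9
1
1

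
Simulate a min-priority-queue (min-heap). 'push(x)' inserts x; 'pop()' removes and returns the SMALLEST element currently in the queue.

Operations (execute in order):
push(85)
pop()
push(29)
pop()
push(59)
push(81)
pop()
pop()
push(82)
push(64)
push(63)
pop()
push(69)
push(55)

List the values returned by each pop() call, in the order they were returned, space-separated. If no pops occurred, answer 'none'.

Answer: 85 29 59 81 63

Derivation:
push(85): heap contents = [85]
pop() → 85: heap contents = []
push(29): heap contents = [29]
pop() → 29: heap contents = []
push(59): heap contents = [59]
push(81): heap contents = [59, 81]
pop() → 59: heap contents = [81]
pop() → 81: heap contents = []
push(82): heap contents = [82]
push(64): heap contents = [64, 82]
push(63): heap contents = [63, 64, 82]
pop() → 63: heap contents = [64, 82]
push(69): heap contents = [64, 69, 82]
push(55): heap contents = [55, 64, 69, 82]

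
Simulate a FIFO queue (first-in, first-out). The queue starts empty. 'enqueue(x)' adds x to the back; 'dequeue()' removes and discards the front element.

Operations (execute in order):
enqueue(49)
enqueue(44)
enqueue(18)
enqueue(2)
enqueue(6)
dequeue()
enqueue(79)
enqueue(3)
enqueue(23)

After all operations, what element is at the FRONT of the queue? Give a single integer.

enqueue(49): queue = [49]
enqueue(44): queue = [49, 44]
enqueue(18): queue = [49, 44, 18]
enqueue(2): queue = [49, 44, 18, 2]
enqueue(6): queue = [49, 44, 18, 2, 6]
dequeue(): queue = [44, 18, 2, 6]
enqueue(79): queue = [44, 18, 2, 6, 79]
enqueue(3): queue = [44, 18, 2, 6, 79, 3]
enqueue(23): queue = [44, 18, 2, 6, 79, 3, 23]

Answer: 44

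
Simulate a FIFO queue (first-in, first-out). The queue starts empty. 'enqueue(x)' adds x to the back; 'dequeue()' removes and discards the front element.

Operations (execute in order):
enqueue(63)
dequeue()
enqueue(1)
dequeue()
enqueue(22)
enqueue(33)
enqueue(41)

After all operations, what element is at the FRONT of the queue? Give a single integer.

Answer: 22

Derivation:
enqueue(63): queue = [63]
dequeue(): queue = []
enqueue(1): queue = [1]
dequeue(): queue = []
enqueue(22): queue = [22]
enqueue(33): queue = [22, 33]
enqueue(41): queue = [22, 33, 41]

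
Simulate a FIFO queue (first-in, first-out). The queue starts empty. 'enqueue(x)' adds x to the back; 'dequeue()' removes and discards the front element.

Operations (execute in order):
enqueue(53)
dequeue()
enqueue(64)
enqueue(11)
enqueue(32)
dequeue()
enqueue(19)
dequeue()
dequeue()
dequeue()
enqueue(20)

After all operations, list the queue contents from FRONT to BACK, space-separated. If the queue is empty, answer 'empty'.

Answer: 20

Derivation:
enqueue(53): [53]
dequeue(): []
enqueue(64): [64]
enqueue(11): [64, 11]
enqueue(32): [64, 11, 32]
dequeue(): [11, 32]
enqueue(19): [11, 32, 19]
dequeue(): [32, 19]
dequeue(): [19]
dequeue(): []
enqueue(20): [20]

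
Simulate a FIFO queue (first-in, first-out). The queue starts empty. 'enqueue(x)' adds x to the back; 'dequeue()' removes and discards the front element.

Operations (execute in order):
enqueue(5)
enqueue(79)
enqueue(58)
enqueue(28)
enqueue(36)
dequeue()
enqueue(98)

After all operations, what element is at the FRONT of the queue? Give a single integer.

enqueue(5): queue = [5]
enqueue(79): queue = [5, 79]
enqueue(58): queue = [5, 79, 58]
enqueue(28): queue = [5, 79, 58, 28]
enqueue(36): queue = [5, 79, 58, 28, 36]
dequeue(): queue = [79, 58, 28, 36]
enqueue(98): queue = [79, 58, 28, 36, 98]

Answer: 79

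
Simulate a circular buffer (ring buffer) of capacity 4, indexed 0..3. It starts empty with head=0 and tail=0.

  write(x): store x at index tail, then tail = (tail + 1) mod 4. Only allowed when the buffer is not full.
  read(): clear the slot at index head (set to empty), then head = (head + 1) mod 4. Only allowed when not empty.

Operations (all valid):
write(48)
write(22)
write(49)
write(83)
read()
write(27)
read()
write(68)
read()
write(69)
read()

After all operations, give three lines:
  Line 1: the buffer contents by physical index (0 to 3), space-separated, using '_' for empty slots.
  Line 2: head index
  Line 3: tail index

Answer: 27 68 69 _
0
3

Derivation:
write(48): buf=[48 _ _ _], head=0, tail=1, size=1
write(22): buf=[48 22 _ _], head=0, tail=2, size=2
write(49): buf=[48 22 49 _], head=0, tail=3, size=3
write(83): buf=[48 22 49 83], head=0, tail=0, size=4
read(): buf=[_ 22 49 83], head=1, tail=0, size=3
write(27): buf=[27 22 49 83], head=1, tail=1, size=4
read(): buf=[27 _ 49 83], head=2, tail=1, size=3
write(68): buf=[27 68 49 83], head=2, tail=2, size=4
read(): buf=[27 68 _ 83], head=3, tail=2, size=3
write(69): buf=[27 68 69 83], head=3, tail=3, size=4
read(): buf=[27 68 69 _], head=0, tail=3, size=3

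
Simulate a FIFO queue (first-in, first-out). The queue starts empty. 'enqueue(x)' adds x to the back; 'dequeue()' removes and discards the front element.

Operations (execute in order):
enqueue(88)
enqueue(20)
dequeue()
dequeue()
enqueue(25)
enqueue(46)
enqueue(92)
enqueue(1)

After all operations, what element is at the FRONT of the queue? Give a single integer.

enqueue(88): queue = [88]
enqueue(20): queue = [88, 20]
dequeue(): queue = [20]
dequeue(): queue = []
enqueue(25): queue = [25]
enqueue(46): queue = [25, 46]
enqueue(92): queue = [25, 46, 92]
enqueue(1): queue = [25, 46, 92, 1]

Answer: 25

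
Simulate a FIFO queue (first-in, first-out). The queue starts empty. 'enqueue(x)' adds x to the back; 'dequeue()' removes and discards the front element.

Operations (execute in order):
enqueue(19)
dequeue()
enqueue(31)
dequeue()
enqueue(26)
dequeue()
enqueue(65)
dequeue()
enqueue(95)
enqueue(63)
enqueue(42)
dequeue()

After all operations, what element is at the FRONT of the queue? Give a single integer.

Answer: 63

Derivation:
enqueue(19): queue = [19]
dequeue(): queue = []
enqueue(31): queue = [31]
dequeue(): queue = []
enqueue(26): queue = [26]
dequeue(): queue = []
enqueue(65): queue = [65]
dequeue(): queue = []
enqueue(95): queue = [95]
enqueue(63): queue = [95, 63]
enqueue(42): queue = [95, 63, 42]
dequeue(): queue = [63, 42]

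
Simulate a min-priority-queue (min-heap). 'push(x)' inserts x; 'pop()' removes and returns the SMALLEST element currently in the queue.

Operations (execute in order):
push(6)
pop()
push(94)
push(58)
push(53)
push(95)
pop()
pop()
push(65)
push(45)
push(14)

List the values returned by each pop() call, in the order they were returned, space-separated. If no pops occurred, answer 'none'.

Answer: 6 53 58

Derivation:
push(6): heap contents = [6]
pop() → 6: heap contents = []
push(94): heap contents = [94]
push(58): heap contents = [58, 94]
push(53): heap contents = [53, 58, 94]
push(95): heap contents = [53, 58, 94, 95]
pop() → 53: heap contents = [58, 94, 95]
pop() → 58: heap contents = [94, 95]
push(65): heap contents = [65, 94, 95]
push(45): heap contents = [45, 65, 94, 95]
push(14): heap contents = [14, 45, 65, 94, 95]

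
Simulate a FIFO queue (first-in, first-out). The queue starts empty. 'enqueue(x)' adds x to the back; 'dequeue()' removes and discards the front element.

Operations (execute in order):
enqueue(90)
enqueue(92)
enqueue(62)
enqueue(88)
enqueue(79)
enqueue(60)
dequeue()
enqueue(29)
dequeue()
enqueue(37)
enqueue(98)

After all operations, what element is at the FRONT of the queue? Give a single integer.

Answer: 62

Derivation:
enqueue(90): queue = [90]
enqueue(92): queue = [90, 92]
enqueue(62): queue = [90, 92, 62]
enqueue(88): queue = [90, 92, 62, 88]
enqueue(79): queue = [90, 92, 62, 88, 79]
enqueue(60): queue = [90, 92, 62, 88, 79, 60]
dequeue(): queue = [92, 62, 88, 79, 60]
enqueue(29): queue = [92, 62, 88, 79, 60, 29]
dequeue(): queue = [62, 88, 79, 60, 29]
enqueue(37): queue = [62, 88, 79, 60, 29, 37]
enqueue(98): queue = [62, 88, 79, 60, 29, 37, 98]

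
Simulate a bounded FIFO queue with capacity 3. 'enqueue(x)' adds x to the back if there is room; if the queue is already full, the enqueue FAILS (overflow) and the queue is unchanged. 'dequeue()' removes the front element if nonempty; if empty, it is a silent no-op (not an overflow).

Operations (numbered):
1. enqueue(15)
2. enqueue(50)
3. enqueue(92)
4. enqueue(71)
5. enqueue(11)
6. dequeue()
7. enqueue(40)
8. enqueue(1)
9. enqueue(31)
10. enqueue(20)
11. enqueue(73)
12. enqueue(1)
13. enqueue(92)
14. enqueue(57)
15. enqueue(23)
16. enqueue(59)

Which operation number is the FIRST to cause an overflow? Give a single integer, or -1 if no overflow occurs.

1. enqueue(15): size=1
2. enqueue(50): size=2
3. enqueue(92): size=3
4. enqueue(71): size=3=cap → OVERFLOW (fail)
5. enqueue(11): size=3=cap → OVERFLOW (fail)
6. dequeue(): size=2
7. enqueue(40): size=3
8. enqueue(1): size=3=cap → OVERFLOW (fail)
9. enqueue(31): size=3=cap → OVERFLOW (fail)
10. enqueue(20): size=3=cap → OVERFLOW (fail)
11. enqueue(73): size=3=cap → OVERFLOW (fail)
12. enqueue(1): size=3=cap → OVERFLOW (fail)
13. enqueue(92): size=3=cap → OVERFLOW (fail)
14. enqueue(57): size=3=cap → OVERFLOW (fail)
15. enqueue(23): size=3=cap → OVERFLOW (fail)
16. enqueue(59): size=3=cap → OVERFLOW (fail)

Answer: 4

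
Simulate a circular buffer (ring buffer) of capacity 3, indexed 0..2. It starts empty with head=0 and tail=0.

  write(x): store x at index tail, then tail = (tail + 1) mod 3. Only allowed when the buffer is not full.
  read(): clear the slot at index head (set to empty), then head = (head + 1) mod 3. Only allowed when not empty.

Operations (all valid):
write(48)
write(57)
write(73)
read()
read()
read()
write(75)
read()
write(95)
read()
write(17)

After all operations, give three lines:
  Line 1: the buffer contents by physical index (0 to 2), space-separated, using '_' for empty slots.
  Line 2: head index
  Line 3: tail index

Answer: _ _ 17
2
0

Derivation:
write(48): buf=[48 _ _], head=0, tail=1, size=1
write(57): buf=[48 57 _], head=0, tail=2, size=2
write(73): buf=[48 57 73], head=0, tail=0, size=3
read(): buf=[_ 57 73], head=1, tail=0, size=2
read(): buf=[_ _ 73], head=2, tail=0, size=1
read(): buf=[_ _ _], head=0, tail=0, size=0
write(75): buf=[75 _ _], head=0, tail=1, size=1
read(): buf=[_ _ _], head=1, tail=1, size=0
write(95): buf=[_ 95 _], head=1, tail=2, size=1
read(): buf=[_ _ _], head=2, tail=2, size=0
write(17): buf=[_ _ 17], head=2, tail=0, size=1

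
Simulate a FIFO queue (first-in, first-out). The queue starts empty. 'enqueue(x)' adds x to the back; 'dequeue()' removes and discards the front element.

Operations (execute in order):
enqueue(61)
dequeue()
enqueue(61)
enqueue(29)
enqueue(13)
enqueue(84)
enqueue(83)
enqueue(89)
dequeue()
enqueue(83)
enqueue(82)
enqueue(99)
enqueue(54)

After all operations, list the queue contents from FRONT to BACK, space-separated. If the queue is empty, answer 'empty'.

enqueue(61): [61]
dequeue(): []
enqueue(61): [61]
enqueue(29): [61, 29]
enqueue(13): [61, 29, 13]
enqueue(84): [61, 29, 13, 84]
enqueue(83): [61, 29, 13, 84, 83]
enqueue(89): [61, 29, 13, 84, 83, 89]
dequeue(): [29, 13, 84, 83, 89]
enqueue(83): [29, 13, 84, 83, 89, 83]
enqueue(82): [29, 13, 84, 83, 89, 83, 82]
enqueue(99): [29, 13, 84, 83, 89, 83, 82, 99]
enqueue(54): [29, 13, 84, 83, 89, 83, 82, 99, 54]

Answer: 29 13 84 83 89 83 82 99 54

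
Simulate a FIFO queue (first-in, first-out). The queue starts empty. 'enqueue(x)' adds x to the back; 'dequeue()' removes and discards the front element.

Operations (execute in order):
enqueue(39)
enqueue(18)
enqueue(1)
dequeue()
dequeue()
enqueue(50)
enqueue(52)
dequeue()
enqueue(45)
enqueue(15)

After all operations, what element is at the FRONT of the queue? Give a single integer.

enqueue(39): queue = [39]
enqueue(18): queue = [39, 18]
enqueue(1): queue = [39, 18, 1]
dequeue(): queue = [18, 1]
dequeue(): queue = [1]
enqueue(50): queue = [1, 50]
enqueue(52): queue = [1, 50, 52]
dequeue(): queue = [50, 52]
enqueue(45): queue = [50, 52, 45]
enqueue(15): queue = [50, 52, 45, 15]

Answer: 50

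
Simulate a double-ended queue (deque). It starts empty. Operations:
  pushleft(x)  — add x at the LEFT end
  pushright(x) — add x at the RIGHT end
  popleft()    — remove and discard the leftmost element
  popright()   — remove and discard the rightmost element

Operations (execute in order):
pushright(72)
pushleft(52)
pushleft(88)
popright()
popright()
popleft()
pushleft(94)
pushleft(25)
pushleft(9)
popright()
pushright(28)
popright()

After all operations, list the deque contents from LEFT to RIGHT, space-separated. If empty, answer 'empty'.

pushright(72): [72]
pushleft(52): [52, 72]
pushleft(88): [88, 52, 72]
popright(): [88, 52]
popright(): [88]
popleft(): []
pushleft(94): [94]
pushleft(25): [25, 94]
pushleft(9): [9, 25, 94]
popright(): [9, 25]
pushright(28): [9, 25, 28]
popright(): [9, 25]

Answer: 9 25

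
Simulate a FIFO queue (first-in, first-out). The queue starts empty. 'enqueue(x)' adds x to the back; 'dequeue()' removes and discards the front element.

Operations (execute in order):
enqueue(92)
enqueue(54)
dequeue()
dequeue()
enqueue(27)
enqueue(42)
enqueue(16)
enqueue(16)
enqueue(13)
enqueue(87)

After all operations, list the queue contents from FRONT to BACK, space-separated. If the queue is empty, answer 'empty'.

Answer: 27 42 16 16 13 87

Derivation:
enqueue(92): [92]
enqueue(54): [92, 54]
dequeue(): [54]
dequeue(): []
enqueue(27): [27]
enqueue(42): [27, 42]
enqueue(16): [27, 42, 16]
enqueue(16): [27, 42, 16, 16]
enqueue(13): [27, 42, 16, 16, 13]
enqueue(87): [27, 42, 16, 16, 13, 87]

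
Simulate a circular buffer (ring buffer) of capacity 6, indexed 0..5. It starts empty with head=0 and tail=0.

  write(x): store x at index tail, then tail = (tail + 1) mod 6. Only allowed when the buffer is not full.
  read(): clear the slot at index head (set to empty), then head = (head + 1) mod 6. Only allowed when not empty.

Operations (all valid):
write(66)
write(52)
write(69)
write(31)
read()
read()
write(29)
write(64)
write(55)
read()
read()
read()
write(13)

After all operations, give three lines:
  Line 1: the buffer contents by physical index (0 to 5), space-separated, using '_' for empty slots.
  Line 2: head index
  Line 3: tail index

Answer: 55 13 _ _ _ 64
5
2

Derivation:
write(66): buf=[66 _ _ _ _ _], head=0, tail=1, size=1
write(52): buf=[66 52 _ _ _ _], head=0, tail=2, size=2
write(69): buf=[66 52 69 _ _ _], head=0, tail=3, size=3
write(31): buf=[66 52 69 31 _ _], head=0, tail=4, size=4
read(): buf=[_ 52 69 31 _ _], head=1, tail=4, size=3
read(): buf=[_ _ 69 31 _ _], head=2, tail=4, size=2
write(29): buf=[_ _ 69 31 29 _], head=2, tail=5, size=3
write(64): buf=[_ _ 69 31 29 64], head=2, tail=0, size=4
write(55): buf=[55 _ 69 31 29 64], head=2, tail=1, size=5
read(): buf=[55 _ _ 31 29 64], head=3, tail=1, size=4
read(): buf=[55 _ _ _ 29 64], head=4, tail=1, size=3
read(): buf=[55 _ _ _ _ 64], head=5, tail=1, size=2
write(13): buf=[55 13 _ _ _ 64], head=5, tail=2, size=3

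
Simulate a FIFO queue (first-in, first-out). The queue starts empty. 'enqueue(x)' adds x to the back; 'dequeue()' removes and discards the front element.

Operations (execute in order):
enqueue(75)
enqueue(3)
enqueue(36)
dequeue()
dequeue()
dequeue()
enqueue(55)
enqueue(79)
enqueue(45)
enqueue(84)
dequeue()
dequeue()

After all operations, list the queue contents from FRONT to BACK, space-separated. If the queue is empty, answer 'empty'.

enqueue(75): [75]
enqueue(3): [75, 3]
enqueue(36): [75, 3, 36]
dequeue(): [3, 36]
dequeue(): [36]
dequeue(): []
enqueue(55): [55]
enqueue(79): [55, 79]
enqueue(45): [55, 79, 45]
enqueue(84): [55, 79, 45, 84]
dequeue(): [79, 45, 84]
dequeue(): [45, 84]

Answer: 45 84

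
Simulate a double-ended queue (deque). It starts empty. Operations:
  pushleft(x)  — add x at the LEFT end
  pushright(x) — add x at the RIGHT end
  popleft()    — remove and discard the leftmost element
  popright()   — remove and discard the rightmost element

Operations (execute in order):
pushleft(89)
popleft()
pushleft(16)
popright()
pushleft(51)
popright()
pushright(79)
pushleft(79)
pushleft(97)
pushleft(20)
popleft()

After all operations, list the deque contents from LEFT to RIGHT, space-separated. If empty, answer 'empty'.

pushleft(89): [89]
popleft(): []
pushleft(16): [16]
popright(): []
pushleft(51): [51]
popright(): []
pushright(79): [79]
pushleft(79): [79, 79]
pushleft(97): [97, 79, 79]
pushleft(20): [20, 97, 79, 79]
popleft(): [97, 79, 79]

Answer: 97 79 79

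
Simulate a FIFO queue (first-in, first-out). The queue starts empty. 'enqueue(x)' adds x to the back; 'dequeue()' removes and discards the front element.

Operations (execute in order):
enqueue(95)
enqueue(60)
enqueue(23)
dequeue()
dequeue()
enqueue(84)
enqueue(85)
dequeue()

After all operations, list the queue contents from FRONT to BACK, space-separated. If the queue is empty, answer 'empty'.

enqueue(95): [95]
enqueue(60): [95, 60]
enqueue(23): [95, 60, 23]
dequeue(): [60, 23]
dequeue(): [23]
enqueue(84): [23, 84]
enqueue(85): [23, 84, 85]
dequeue(): [84, 85]

Answer: 84 85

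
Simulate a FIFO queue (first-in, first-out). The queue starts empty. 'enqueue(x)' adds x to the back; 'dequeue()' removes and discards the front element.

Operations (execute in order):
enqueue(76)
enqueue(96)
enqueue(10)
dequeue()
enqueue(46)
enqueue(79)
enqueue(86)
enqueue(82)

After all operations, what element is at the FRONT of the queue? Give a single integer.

enqueue(76): queue = [76]
enqueue(96): queue = [76, 96]
enqueue(10): queue = [76, 96, 10]
dequeue(): queue = [96, 10]
enqueue(46): queue = [96, 10, 46]
enqueue(79): queue = [96, 10, 46, 79]
enqueue(86): queue = [96, 10, 46, 79, 86]
enqueue(82): queue = [96, 10, 46, 79, 86, 82]

Answer: 96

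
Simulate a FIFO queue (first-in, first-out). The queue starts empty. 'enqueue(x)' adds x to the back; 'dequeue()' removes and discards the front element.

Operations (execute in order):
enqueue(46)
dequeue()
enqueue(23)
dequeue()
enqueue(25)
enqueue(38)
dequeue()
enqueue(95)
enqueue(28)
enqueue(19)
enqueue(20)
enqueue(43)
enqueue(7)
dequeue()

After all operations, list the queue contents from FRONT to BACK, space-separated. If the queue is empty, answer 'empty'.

Answer: 95 28 19 20 43 7

Derivation:
enqueue(46): [46]
dequeue(): []
enqueue(23): [23]
dequeue(): []
enqueue(25): [25]
enqueue(38): [25, 38]
dequeue(): [38]
enqueue(95): [38, 95]
enqueue(28): [38, 95, 28]
enqueue(19): [38, 95, 28, 19]
enqueue(20): [38, 95, 28, 19, 20]
enqueue(43): [38, 95, 28, 19, 20, 43]
enqueue(7): [38, 95, 28, 19, 20, 43, 7]
dequeue(): [95, 28, 19, 20, 43, 7]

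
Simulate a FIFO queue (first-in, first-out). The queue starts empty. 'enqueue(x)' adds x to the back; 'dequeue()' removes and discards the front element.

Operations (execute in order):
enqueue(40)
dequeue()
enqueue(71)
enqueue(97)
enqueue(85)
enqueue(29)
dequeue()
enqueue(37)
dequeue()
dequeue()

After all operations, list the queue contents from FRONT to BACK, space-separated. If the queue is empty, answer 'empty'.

Answer: 29 37

Derivation:
enqueue(40): [40]
dequeue(): []
enqueue(71): [71]
enqueue(97): [71, 97]
enqueue(85): [71, 97, 85]
enqueue(29): [71, 97, 85, 29]
dequeue(): [97, 85, 29]
enqueue(37): [97, 85, 29, 37]
dequeue(): [85, 29, 37]
dequeue(): [29, 37]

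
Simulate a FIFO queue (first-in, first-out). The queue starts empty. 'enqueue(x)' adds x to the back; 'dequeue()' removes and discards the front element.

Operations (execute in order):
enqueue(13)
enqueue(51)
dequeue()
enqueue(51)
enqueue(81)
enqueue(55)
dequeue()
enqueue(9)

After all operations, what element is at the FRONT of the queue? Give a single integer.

enqueue(13): queue = [13]
enqueue(51): queue = [13, 51]
dequeue(): queue = [51]
enqueue(51): queue = [51, 51]
enqueue(81): queue = [51, 51, 81]
enqueue(55): queue = [51, 51, 81, 55]
dequeue(): queue = [51, 81, 55]
enqueue(9): queue = [51, 81, 55, 9]

Answer: 51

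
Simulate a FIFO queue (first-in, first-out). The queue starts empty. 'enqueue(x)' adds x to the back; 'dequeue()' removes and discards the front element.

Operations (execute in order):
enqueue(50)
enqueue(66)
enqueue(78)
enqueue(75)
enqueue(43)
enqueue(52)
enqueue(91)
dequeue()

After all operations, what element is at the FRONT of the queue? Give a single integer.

Answer: 66

Derivation:
enqueue(50): queue = [50]
enqueue(66): queue = [50, 66]
enqueue(78): queue = [50, 66, 78]
enqueue(75): queue = [50, 66, 78, 75]
enqueue(43): queue = [50, 66, 78, 75, 43]
enqueue(52): queue = [50, 66, 78, 75, 43, 52]
enqueue(91): queue = [50, 66, 78, 75, 43, 52, 91]
dequeue(): queue = [66, 78, 75, 43, 52, 91]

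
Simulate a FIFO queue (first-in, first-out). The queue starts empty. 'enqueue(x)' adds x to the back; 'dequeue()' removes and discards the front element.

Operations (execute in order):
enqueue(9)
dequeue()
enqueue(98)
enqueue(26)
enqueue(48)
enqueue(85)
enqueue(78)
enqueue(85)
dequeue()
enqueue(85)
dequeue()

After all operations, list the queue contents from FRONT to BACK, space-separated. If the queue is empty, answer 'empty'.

Answer: 48 85 78 85 85

Derivation:
enqueue(9): [9]
dequeue(): []
enqueue(98): [98]
enqueue(26): [98, 26]
enqueue(48): [98, 26, 48]
enqueue(85): [98, 26, 48, 85]
enqueue(78): [98, 26, 48, 85, 78]
enqueue(85): [98, 26, 48, 85, 78, 85]
dequeue(): [26, 48, 85, 78, 85]
enqueue(85): [26, 48, 85, 78, 85, 85]
dequeue(): [48, 85, 78, 85, 85]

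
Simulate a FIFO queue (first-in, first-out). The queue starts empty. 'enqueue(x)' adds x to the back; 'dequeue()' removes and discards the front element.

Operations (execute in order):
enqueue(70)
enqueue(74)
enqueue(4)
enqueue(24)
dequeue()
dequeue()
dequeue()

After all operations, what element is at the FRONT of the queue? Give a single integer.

enqueue(70): queue = [70]
enqueue(74): queue = [70, 74]
enqueue(4): queue = [70, 74, 4]
enqueue(24): queue = [70, 74, 4, 24]
dequeue(): queue = [74, 4, 24]
dequeue(): queue = [4, 24]
dequeue(): queue = [24]

Answer: 24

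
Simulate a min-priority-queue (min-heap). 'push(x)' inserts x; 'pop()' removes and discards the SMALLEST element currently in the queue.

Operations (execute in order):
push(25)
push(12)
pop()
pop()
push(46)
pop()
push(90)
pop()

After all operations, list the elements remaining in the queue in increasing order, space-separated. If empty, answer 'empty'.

Answer: empty

Derivation:
push(25): heap contents = [25]
push(12): heap contents = [12, 25]
pop() → 12: heap contents = [25]
pop() → 25: heap contents = []
push(46): heap contents = [46]
pop() → 46: heap contents = []
push(90): heap contents = [90]
pop() → 90: heap contents = []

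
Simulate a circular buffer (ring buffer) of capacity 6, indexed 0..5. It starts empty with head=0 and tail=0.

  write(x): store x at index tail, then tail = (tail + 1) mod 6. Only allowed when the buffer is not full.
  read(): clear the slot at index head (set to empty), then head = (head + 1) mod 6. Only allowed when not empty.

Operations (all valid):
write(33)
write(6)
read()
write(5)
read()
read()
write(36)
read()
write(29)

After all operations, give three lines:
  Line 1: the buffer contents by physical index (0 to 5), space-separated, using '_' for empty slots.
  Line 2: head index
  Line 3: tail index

write(33): buf=[33 _ _ _ _ _], head=0, tail=1, size=1
write(6): buf=[33 6 _ _ _ _], head=0, tail=2, size=2
read(): buf=[_ 6 _ _ _ _], head=1, tail=2, size=1
write(5): buf=[_ 6 5 _ _ _], head=1, tail=3, size=2
read(): buf=[_ _ 5 _ _ _], head=2, tail=3, size=1
read(): buf=[_ _ _ _ _ _], head=3, tail=3, size=0
write(36): buf=[_ _ _ 36 _ _], head=3, tail=4, size=1
read(): buf=[_ _ _ _ _ _], head=4, tail=4, size=0
write(29): buf=[_ _ _ _ 29 _], head=4, tail=5, size=1

Answer: _ _ _ _ 29 _
4
5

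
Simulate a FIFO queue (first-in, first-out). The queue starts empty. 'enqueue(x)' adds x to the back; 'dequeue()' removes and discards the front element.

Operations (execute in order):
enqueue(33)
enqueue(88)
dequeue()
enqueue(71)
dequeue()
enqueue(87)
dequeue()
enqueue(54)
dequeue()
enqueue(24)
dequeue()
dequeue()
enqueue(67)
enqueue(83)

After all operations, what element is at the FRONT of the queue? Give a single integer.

enqueue(33): queue = [33]
enqueue(88): queue = [33, 88]
dequeue(): queue = [88]
enqueue(71): queue = [88, 71]
dequeue(): queue = [71]
enqueue(87): queue = [71, 87]
dequeue(): queue = [87]
enqueue(54): queue = [87, 54]
dequeue(): queue = [54]
enqueue(24): queue = [54, 24]
dequeue(): queue = [24]
dequeue(): queue = []
enqueue(67): queue = [67]
enqueue(83): queue = [67, 83]

Answer: 67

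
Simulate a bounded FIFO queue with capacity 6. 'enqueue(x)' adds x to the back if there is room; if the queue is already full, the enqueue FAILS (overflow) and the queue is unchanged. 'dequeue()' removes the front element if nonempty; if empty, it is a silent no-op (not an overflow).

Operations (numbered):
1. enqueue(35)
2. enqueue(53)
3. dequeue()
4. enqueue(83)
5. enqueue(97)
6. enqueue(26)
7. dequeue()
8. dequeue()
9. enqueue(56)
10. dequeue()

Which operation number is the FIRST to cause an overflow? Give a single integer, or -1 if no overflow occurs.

1. enqueue(35): size=1
2. enqueue(53): size=2
3. dequeue(): size=1
4. enqueue(83): size=2
5. enqueue(97): size=3
6. enqueue(26): size=4
7. dequeue(): size=3
8. dequeue(): size=2
9. enqueue(56): size=3
10. dequeue(): size=2

Answer: -1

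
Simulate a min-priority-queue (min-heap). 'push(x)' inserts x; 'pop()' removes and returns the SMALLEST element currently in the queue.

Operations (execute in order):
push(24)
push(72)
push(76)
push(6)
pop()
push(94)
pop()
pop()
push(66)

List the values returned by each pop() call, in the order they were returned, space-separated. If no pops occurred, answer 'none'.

Answer: 6 24 72

Derivation:
push(24): heap contents = [24]
push(72): heap contents = [24, 72]
push(76): heap contents = [24, 72, 76]
push(6): heap contents = [6, 24, 72, 76]
pop() → 6: heap contents = [24, 72, 76]
push(94): heap contents = [24, 72, 76, 94]
pop() → 24: heap contents = [72, 76, 94]
pop() → 72: heap contents = [76, 94]
push(66): heap contents = [66, 76, 94]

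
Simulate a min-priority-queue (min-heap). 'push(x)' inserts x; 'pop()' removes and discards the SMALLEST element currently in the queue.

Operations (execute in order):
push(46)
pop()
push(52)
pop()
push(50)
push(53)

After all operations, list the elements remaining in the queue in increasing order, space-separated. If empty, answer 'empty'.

Answer: 50 53

Derivation:
push(46): heap contents = [46]
pop() → 46: heap contents = []
push(52): heap contents = [52]
pop() → 52: heap contents = []
push(50): heap contents = [50]
push(53): heap contents = [50, 53]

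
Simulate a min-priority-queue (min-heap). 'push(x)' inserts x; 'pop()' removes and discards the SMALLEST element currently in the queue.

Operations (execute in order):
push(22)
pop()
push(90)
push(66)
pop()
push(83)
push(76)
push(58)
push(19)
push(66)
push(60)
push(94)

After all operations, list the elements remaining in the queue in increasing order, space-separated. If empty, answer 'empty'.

Answer: 19 58 60 66 76 83 90 94

Derivation:
push(22): heap contents = [22]
pop() → 22: heap contents = []
push(90): heap contents = [90]
push(66): heap contents = [66, 90]
pop() → 66: heap contents = [90]
push(83): heap contents = [83, 90]
push(76): heap contents = [76, 83, 90]
push(58): heap contents = [58, 76, 83, 90]
push(19): heap contents = [19, 58, 76, 83, 90]
push(66): heap contents = [19, 58, 66, 76, 83, 90]
push(60): heap contents = [19, 58, 60, 66, 76, 83, 90]
push(94): heap contents = [19, 58, 60, 66, 76, 83, 90, 94]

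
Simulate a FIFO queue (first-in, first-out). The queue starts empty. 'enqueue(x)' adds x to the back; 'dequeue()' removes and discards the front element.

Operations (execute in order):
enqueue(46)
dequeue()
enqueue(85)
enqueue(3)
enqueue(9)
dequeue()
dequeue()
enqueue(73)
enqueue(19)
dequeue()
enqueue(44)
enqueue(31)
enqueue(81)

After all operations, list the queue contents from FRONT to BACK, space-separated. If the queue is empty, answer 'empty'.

Answer: 73 19 44 31 81

Derivation:
enqueue(46): [46]
dequeue(): []
enqueue(85): [85]
enqueue(3): [85, 3]
enqueue(9): [85, 3, 9]
dequeue(): [3, 9]
dequeue(): [9]
enqueue(73): [9, 73]
enqueue(19): [9, 73, 19]
dequeue(): [73, 19]
enqueue(44): [73, 19, 44]
enqueue(31): [73, 19, 44, 31]
enqueue(81): [73, 19, 44, 31, 81]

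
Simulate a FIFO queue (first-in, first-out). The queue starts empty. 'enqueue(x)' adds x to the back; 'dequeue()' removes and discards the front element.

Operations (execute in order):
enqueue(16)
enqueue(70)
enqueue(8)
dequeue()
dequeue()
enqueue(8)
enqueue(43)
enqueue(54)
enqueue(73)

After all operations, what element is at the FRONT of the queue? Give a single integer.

enqueue(16): queue = [16]
enqueue(70): queue = [16, 70]
enqueue(8): queue = [16, 70, 8]
dequeue(): queue = [70, 8]
dequeue(): queue = [8]
enqueue(8): queue = [8, 8]
enqueue(43): queue = [8, 8, 43]
enqueue(54): queue = [8, 8, 43, 54]
enqueue(73): queue = [8, 8, 43, 54, 73]

Answer: 8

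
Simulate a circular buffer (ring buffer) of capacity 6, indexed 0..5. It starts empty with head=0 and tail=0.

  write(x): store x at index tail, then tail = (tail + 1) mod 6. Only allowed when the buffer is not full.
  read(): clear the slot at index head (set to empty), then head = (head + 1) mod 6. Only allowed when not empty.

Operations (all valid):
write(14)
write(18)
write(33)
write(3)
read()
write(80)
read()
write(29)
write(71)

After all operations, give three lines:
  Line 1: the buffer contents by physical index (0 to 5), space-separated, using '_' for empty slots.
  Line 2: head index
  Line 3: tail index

Answer: 71 _ 33 3 80 29
2
1

Derivation:
write(14): buf=[14 _ _ _ _ _], head=0, tail=1, size=1
write(18): buf=[14 18 _ _ _ _], head=0, tail=2, size=2
write(33): buf=[14 18 33 _ _ _], head=0, tail=3, size=3
write(3): buf=[14 18 33 3 _ _], head=0, tail=4, size=4
read(): buf=[_ 18 33 3 _ _], head=1, tail=4, size=3
write(80): buf=[_ 18 33 3 80 _], head=1, tail=5, size=4
read(): buf=[_ _ 33 3 80 _], head=2, tail=5, size=3
write(29): buf=[_ _ 33 3 80 29], head=2, tail=0, size=4
write(71): buf=[71 _ 33 3 80 29], head=2, tail=1, size=5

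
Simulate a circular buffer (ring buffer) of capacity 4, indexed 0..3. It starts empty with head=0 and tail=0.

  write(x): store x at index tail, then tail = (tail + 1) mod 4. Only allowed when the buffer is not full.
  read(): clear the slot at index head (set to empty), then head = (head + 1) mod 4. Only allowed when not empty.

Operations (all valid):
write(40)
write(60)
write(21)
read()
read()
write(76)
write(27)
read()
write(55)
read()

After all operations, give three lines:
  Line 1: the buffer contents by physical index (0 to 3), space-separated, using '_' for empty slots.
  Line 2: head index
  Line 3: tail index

write(40): buf=[40 _ _ _], head=0, tail=1, size=1
write(60): buf=[40 60 _ _], head=0, tail=2, size=2
write(21): buf=[40 60 21 _], head=0, tail=3, size=3
read(): buf=[_ 60 21 _], head=1, tail=3, size=2
read(): buf=[_ _ 21 _], head=2, tail=3, size=1
write(76): buf=[_ _ 21 76], head=2, tail=0, size=2
write(27): buf=[27 _ 21 76], head=2, tail=1, size=3
read(): buf=[27 _ _ 76], head=3, tail=1, size=2
write(55): buf=[27 55 _ 76], head=3, tail=2, size=3
read(): buf=[27 55 _ _], head=0, tail=2, size=2

Answer: 27 55 _ _
0
2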